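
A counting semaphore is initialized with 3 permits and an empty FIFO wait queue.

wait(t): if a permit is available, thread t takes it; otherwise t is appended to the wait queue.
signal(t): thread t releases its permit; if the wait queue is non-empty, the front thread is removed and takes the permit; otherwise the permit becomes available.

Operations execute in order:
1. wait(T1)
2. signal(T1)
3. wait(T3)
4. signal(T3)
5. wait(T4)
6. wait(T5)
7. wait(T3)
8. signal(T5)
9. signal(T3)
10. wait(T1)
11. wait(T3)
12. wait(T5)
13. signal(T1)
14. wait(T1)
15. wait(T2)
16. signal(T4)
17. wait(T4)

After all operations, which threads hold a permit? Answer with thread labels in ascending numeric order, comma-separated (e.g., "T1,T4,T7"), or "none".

Step 1: wait(T1) -> count=2 queue=[] holders={T1}
Step 2: signal(T1) -> count=3 queue=[] holders={none}
Step 3: wait(T3) -> count=2 queue=[] holders={T3}
Step 4: signal(T3) -> count=3 queue=[] holders={none}
Step 5: wait(T4) -> count=2 queue=[] holders={T4}
Step 6: wait(T5) -> count=1 queue=[] holders={T4,T5}
Step 7: wait(T3) -> count=0 queue=[] holders={T3,T4,T5}
Step 8: signal(T5) -> count=1 queue=[] holders={T3,T4}
Step 9: signal(T3) -> count=2 queue=[] holders={T4}
Step 10: wait(T1) -> count=1 queue=[] holders={T1,T4}
Step 11: wait(T3) -> count=0 queue=[] holders={T1,T3,T4}
Step 12: wait(T5) -> count=0 queue=[T5] holders={T1,T3,T4}
Step 13: signal(T1) -> count=0 queue=[] holders={T3,T4,T5}
Step 14: wait(T1) -> count=0 queue=[T1] holders={T3,T4,T5}
Step 15: wait(T2) -> count=0 queue=[T1,T2] holders={T3,T4,T5}
Step 16: signal(T4) -> count=0 queue=[T2] holders={T1,T3,T5}
Step 17: wait(T4) -> count=0 queue=[T2,T4] holders={T1,T3,T5}
Final holders: T1,T3,T5

Answer: T1,T3,T5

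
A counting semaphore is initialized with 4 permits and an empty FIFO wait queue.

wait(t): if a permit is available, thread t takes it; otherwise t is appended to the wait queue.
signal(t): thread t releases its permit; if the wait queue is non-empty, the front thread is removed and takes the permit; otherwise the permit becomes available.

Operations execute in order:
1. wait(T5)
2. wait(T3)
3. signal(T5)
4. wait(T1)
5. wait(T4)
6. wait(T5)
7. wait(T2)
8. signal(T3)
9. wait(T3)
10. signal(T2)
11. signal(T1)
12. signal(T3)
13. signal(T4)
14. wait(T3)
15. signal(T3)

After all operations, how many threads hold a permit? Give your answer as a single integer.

Step 1: wait(T5) -> count=3 queue=[] holders={T5}
Step 2: wait(T3) -> count=2 queue=[] holders={T3,T5}
Step 3: signal(T5) -> count=3 queue=[] holders={T3}
Step 4: wait(T1) -> count=2 queue=[] holders={T1,T3}
Step 5: wait(T4) -> count=1 queue=[] holders={T1,T3,T4}
Step 6: wait(T5) -> count=0 queue=[] holders={T1,T3,T4,T5}
Step 7: wait(T2) -> count=0 queue=[T2] holders={T1,T3,T4,T5}
Step 8: signal(T3) -> count=0 queue=[] holders={T1,T2,T4,T5}
Step 9: wait(T3) -> count=0 queue=[T3] holders={T1,T2,T4,T5}
Step 10: signal(T2) -> count=0 queue=[] holders={T1,T3,T4,T5}
Step 11: signal(T1) -> count=1 queue=[] holders={T3,T4,T5}
Step 12: signal(T3) -> count=2 queue=[] holders={T4,T5}
Step 13: signal(T4) -> count=3 queue=[] holders={T5}
Step 14: wait(T3) -> count=2 queue=[] holders={T3,T5}
Step 15: signal(T3) -> count=3 queue=[] holders={T5}
Final holders: {T5} -> 1 thread(s)

Answer: 1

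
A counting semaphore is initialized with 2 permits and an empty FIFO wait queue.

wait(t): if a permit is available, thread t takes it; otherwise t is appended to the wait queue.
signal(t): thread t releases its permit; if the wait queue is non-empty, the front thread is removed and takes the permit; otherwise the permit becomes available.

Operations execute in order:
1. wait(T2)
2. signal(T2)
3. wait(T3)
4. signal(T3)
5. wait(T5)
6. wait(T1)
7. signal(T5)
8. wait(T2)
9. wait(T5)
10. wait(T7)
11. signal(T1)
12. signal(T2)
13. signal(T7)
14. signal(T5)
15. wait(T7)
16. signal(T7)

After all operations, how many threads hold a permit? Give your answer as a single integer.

Step 1: wait(T2) -> count=1 queue=[] holders={T2}
Step 2: signal(T2) -> count=2 queue=[] holders={none}
Step 3: wait(T3) -> count=1 queue=[] holders={T3}
Step 4: signal(T3) -> count=2 queue=[] holders={none}
Step 5: wait(T5) -> count=1 queue=[] holders={T5}
Step 6: wait(T1) -> count=0 queue=[] holders={T1,T5}
Step 7: signal(T5) -> count=1 queue=[] holders={T1}
Step 8: wait(T2) -> count=0 queue=[] holders={T1,T2}
Step 9: wait(T5) -> count=0 queue=[T5] holders={T1,T2}
Step 10: wait(T7) -> count=0 queue=[T5,T7] holders={T1,T2}
Step 11: signal(T1) -> count=0 queue=[T7] holders={T2,T5}
Step 12: signal(T2) -> count=0 queue=[] holders={T5,T7}
Step 13: signal(T7) -> count=1 queue=[] holders={T5}
Step 14: signal(T5) -> count=2 queue=[] holders={none}
Step 15: wait(T7) -> count=1 queue=[] holders={T7}
Step 16: signal(T7) -> count=2 queue=[] holders={none}
Final holders: {none} -> 0 thread(s)

Answer: 0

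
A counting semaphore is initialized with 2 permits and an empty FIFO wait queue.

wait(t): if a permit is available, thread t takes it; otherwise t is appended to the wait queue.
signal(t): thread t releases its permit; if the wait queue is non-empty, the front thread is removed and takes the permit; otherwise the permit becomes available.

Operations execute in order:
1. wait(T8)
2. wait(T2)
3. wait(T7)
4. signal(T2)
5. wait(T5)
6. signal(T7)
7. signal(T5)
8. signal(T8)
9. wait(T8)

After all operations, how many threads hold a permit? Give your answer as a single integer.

Answer: 1

Derivation:
Step 1: wait(T8) -> count=1 queue=[] holders={T8}
Step 2: wait(T2) -> count=0 queue=[] holders={T2,T8}
Step 3: wait(T7) -> count=0 queue=[T7] holders={T2,T8}
Step 4: signal(T2) -> count=0 queue=[] holders={T7,T8}
Step 5: wait(T5) -> count=0 queue=[T5] holders={T7,T8}
Step 6: signal(T7) -> count=0 queue=[] holders={T5,T8}
Step 7: signal(T5) -> count=1 queue=[] holders={T8}
Step 8: signal(T8) -> count=2 queue=[] holders={none}
Step 9: wait(T8) -> count=1 queue=[] holders={T8}
Final holders: {T8} -> 1 thread(s)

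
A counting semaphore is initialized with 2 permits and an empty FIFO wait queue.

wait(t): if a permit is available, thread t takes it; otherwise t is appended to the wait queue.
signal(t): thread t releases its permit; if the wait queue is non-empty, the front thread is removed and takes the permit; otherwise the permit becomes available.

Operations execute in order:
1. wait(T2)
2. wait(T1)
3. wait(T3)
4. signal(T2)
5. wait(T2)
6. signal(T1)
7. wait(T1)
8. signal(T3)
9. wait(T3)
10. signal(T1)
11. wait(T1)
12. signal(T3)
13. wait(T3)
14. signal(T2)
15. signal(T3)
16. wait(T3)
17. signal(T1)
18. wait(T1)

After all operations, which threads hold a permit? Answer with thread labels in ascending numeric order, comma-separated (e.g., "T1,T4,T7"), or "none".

Step 1: wait(T2) -> count=1 queue=[] holders={T2}
Step 2: wait(T1) -> count=0 queue=[] holders={T1,T2}
Step 3: wait(T3) -> count=0 queue=[T3] holders={T1,T2}
Step 4: signal(T2) -> count=0 queue=[] holders={T1,T3}
Step 5: wait(T2) -> count=0 queue=[T2] holders={T1,T3}
Step 6: signal(T1) -> count=0 queue=[] holders={T2,T3}
Step 7: wait(T1) -> count=0 queue=[T1] holders={T2,T3}
Step 8: signal(T3) -> count=0 queue=[] holders={T1,T2}
Step 9: wait(T3) -> count=0 queue=[T3] holders={T1,T2}
Step 10: signal(T1) -> count=0 queue=[] holders={T2,T3}
Step 11: wait(T1) -> count=0 queue=[T1] holders={T2,T3}
Step 12: signal(T3) -> count=0 queue=[] holders={T1,T2}
Step 13: wait(T3) -> count=0 queue=[T3] holders={T1,T2}
Step 14: signal(T2) -> count=0 queue=[] holders={T1,T3}
Step 15: signal(T3) -> count=1 queue=[] holders={T1}
Step 16: wait(T3) -> count=0 queue=[] holders={T1,T3}
Step 17: signal(T1) -> count=1 queue=[] holders={T3}
Step 18: wait(T1) -> count=0 queue=[] holders={T1,T3}
Final holders: T1,T3

Answer: T1,T3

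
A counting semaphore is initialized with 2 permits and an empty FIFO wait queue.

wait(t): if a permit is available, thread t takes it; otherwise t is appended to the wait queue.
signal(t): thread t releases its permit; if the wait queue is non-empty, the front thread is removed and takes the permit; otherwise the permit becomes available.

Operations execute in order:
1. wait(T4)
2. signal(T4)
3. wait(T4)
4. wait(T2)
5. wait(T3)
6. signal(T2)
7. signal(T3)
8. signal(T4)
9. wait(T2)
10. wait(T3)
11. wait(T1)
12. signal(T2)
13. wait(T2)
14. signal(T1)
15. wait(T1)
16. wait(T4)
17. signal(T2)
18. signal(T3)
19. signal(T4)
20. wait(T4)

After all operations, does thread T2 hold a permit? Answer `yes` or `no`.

Answer: no

Derivation:
Step 1: wait(T4) -> count=1 queue=[] holders={T4}
Step 2: signal(T4) -> count=2 queue=[] holders={none}
Step 3: wait(T4) -> count=1 queue=[] holders={T4}
Step 4: wait(T2) -> count=0 queue=[] holders={T2,T4}
Step 5: wait(T3) -> count=0 queue=[T3] holders={T2,T4}
Step 6: signal(T2) -> count=0 queue=[] holders={T3,T4}
Step 7: signal(T3) -> count=1 queue=[] holders={T4}
Step 8: signal(T4) -> count=2 queue=[] holders={none}
Step 9: wait(T2) -> count=1 queue=[] holders={T2}
Step 10: wait(T3) -> count=0 queue=[] holders={T2,T3}
Step 11: wait(T1) -> count=0 queue=[T1] holders={T2,T3}
Step 12: signal(T2) -> count=0 queue=[] holders={T1,T3}
Step 13: wait(T2) -> count=0 queue=[T2] holders={T1,T3}
Step 14: signal(T1) -> count=0 queue=[] holders={T2,T3}
Step 15: wait(T1) -> count=0 queue=[T1] holders={T2,T3}
Step 16: wait(T4) -> count=0 queue=[T1,T4] holders={T2,T3}
Step 17: signal(T2) -> count=0 queue=[T4] holders={T1,T3}
Step 18: signal(T3) -> count=0 queue=[] holders={T1,T4}
Step 19: signal(T4) -> count=1 queue=[] holders={T1}
Step 20: wait(T4) -> count=0 queue=[] holders={T1,T4}
Final holders: {T1,T4} -> T2 not in holders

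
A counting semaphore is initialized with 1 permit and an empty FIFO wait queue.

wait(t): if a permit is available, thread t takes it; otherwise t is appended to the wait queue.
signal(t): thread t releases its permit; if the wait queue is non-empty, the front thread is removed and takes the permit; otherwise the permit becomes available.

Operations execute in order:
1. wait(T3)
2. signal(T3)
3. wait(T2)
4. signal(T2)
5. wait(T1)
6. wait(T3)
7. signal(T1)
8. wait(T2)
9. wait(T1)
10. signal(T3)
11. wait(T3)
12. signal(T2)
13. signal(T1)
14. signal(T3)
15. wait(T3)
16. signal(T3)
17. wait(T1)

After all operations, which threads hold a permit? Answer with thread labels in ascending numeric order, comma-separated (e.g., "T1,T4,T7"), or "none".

Step 1: wait(T3) -> count=0 queue=[] holders={T3}
Step 2: signal(T3) -> count=1 queue=[] holders={none}
Step 3: wait(T2) -> count=0 queue=[] holders={T2}
Step 4: signal(T2) -> count=1 queue=[] holders={none}
Step 5: wait(T1) -> count=0 queue=[] holders={T1}
Step 6: wait(T3) -> count=0 queue=[T3] holders={T1}
Step 7: signal(T1) -> count=0 queue=[] holders={T3}
Step 8: wait(T2) -> count=0 queue=[T2] holders={T3}
Step 9: wait(T1) -> count=0 queue=[T2,T1] holders={T3}
Step 10: signal(T3) -> count=0 queue=[T1] holders={T2}
Step 11: wait(T3) -> count=0 queue=[T1,T3] holders={T2}
Step 12: signal(T2) -> count=0 queue=[T3] holders={T1}
Step 13: signal(T1) -> count=0 queue=[] holders={T3}
Step 14: signal(T3) -> count=1 queue=[] holders={none}
Step 15: wait(T3) -> count=0 queue=[] holders={T3}
Step 16: signal(T3) -> count=1 queue=[] holders={none}
Step 17: wait(T1) -> count=0 queue=[] holders={T1}
Final holders: T1

Answer: T1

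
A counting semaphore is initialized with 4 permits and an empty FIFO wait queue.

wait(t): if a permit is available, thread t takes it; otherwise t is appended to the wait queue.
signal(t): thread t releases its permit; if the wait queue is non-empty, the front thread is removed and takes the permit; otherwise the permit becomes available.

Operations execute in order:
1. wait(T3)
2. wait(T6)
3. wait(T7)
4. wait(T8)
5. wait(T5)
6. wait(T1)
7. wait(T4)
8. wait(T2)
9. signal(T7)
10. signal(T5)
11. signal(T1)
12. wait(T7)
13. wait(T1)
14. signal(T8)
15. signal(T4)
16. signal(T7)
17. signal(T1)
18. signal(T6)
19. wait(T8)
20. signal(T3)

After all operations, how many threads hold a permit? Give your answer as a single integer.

Answer: 2

Derivation:
Step 1: wait(T3) -> count=3 queue=[] holders={T3}
Step 2: wait(T6) -> count=2 queue=[] holders={T3,T6}
Step 3: wait(T7) -> count=1 queue=[] holders={T3,T6,T7}
Step 4: wait(T8) -> count=0 queue=[] holders={T3,T6,T7,T8}
Step 5: wait(T5) -> count=0 queue=[T5] holders={T3,T6,T7,T8}
Step 6: wait(T1) -> count=0 queue=[T5,T1] holders={T3,T6,T7,T8}
Step 7: wait(T4) -> count=0 queue=[T5,T1,T4] holders={T3,T6,T7,T8}
Step 8: wait(T2) -> count=0 queue=[T5,T1,T4,T2] holders={T3,T6,T7,T8}
Step 9: signal(T7) -> count=0 queue=[T1,T4,T2] holders={T3,T5,T6,T8}
Step 10: signal(T5) -> count=0 queue=[T4,T2] holders={T1,T3,T6,T8}
Step 11: signal(T1) -> count=0 queue=[T2] holders={T3,T4,T6,T8}
Step 12: wait(T7) -> count=0 queue=[T2,T7] holders={T3,T4,T6,T8}
Step 13: wait(T1) -> count=0 queue=[T2,T7,T1] holders={T3,T4,T6,T8}
Step 14: signal(T8) -> count=0 queue=[T7,T1] holders={T2,T3,T4,T6}
Step 15: signal(T4) -> count=0 queue=[T1] holders={T2,T3,T6,T7}
Step 16: signal(T7) -> count=0 queue=[] holders={T1,T2,T3,T6}
Step 17: signal(T1) -> count=1 queue=[] holders={T2,T3,T6}
Step 18: signal(T6) -> count=2 queue=[] holders={T2,T3}
Step 19: wait(T8) -> count=1 queue=[] holders={T2,T3,T8}
Step 20: signal(T3) -> count=2 queue=[] holders={T2,T8}
Final holders: {T2,T8} -> 2 thread(s)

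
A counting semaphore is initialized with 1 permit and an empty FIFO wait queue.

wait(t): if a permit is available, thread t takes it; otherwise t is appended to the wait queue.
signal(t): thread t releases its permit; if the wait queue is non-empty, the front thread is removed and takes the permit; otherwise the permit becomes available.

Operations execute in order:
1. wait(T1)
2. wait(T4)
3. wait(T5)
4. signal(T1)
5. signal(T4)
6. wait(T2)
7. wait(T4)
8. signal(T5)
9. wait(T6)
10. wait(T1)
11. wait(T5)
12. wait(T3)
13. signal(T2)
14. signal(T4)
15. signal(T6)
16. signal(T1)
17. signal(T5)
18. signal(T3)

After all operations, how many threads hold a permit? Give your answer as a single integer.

Step 1: wait(T1) -> count=0 queue=[] holders={T1}
Step 2: wait(T4) -> count=0 queue=[T4] holders={T1}
Step 3: wait(T5) -> count=0 queue=[T4,T5] holders={T1}
Step 4: signal(T1) -> count=0 queue=[T5] holders={T4}
Step 5: signal(T4) -> count=0 queue=[] holders={T5}
Step 6: wait(T2) -> count=0 queue=[T2] holders={T5}
Step 7: wait(T4) -> count=0 queue=[T2,T4] holders={T5}
Step 8: signal(T5) -> count=0 queue=[T4] holders={T2}
Step 9: wait(T6) -> count=0 queue=[T4,T6] holders={T2}
Step 10: wait(T1) -> count=0 queue=[T4,T6,T1] holders={T2}
Step 11: wait(T5) -> count=0 queue=[T4,T6,T1,T5] holders={T2}
Step 12: wait(T3) -> count=0 queue=[T4,T6,T1,T5,T3] holders={T2}
Step 13: signal(T2) -> count=0 queue=[T6,T1,T5,T3] holders={T4}
Step 14: signal(T4) -> count=0 queue=[T1,T5,T3] holders={T6}
Step 15: signal(T6) -> count=0 queue=[T5,T3] holders={T1}
Step 16: signal(T1) -> count=0 queue=[T3] holders={T5}
Step 17: signal(T5) -> count=0 queue=[] holders={T3}
Step 18: signal(T3) -> count=1 queue=[] holders={none}
Final holders: {none} -> 0 thread(s)

Answer: 0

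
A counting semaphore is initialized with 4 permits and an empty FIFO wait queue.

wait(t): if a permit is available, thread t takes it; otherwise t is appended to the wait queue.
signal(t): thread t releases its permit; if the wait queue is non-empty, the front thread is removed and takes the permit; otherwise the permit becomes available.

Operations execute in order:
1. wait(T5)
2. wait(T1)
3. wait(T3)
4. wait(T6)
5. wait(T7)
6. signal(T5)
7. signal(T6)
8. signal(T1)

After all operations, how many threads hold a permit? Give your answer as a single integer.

Answer: 2

Derivation:
Step 1: wait(T5) -> count=3 queue=[] holders={T5}
Step 2: wait(T1) -> count=2 queue=[] holders={T1,T5}
Step 3: wait(T3) -> count=1 queue=[] holders={T1,T3,T5}
Step 4: wait(T6) -> count=0 queue=[] holders={T1,T3,T5,T6}
Step 5: wait(T7) -> count=0 queue=[T7] holders={T1,T3,T5,T6}
Step 6: signal(T5) -> count=0 queue=[] holders={T1,T3,T6,T7}
Step 7: signal(T6) -> count=1 queue=[] holders={T1,T3,T7}
Step 8: signal(T1) -> count=2 queue=[] holders={T3,T7}
Final holders: {T3,T7} -> 2 thread(s)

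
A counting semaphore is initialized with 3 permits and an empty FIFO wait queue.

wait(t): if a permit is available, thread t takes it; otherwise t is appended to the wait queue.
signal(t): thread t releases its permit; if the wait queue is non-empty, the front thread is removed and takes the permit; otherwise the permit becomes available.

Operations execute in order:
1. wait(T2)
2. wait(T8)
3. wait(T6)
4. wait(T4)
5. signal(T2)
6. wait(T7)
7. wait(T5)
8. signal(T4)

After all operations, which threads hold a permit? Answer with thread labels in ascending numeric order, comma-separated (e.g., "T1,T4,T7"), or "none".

Step 1: wait(T2) -> count=2 queue=[] holders={T2}
Step 2: wait(T8) -> count=1 queue=[] holders={T2,T8}
Step 3: wait(T6) -> count=0 queue=[] holders={T2,T6,T8}
Step 4: wait(T4) -> count=0 queue=[T4] holders={T2,T6,T8}
Step 5: signal(T2) -> count=0 queue=[] holders={T4,T6,T8}
Step 6: wait(T7) -> count=0 queue=[T7] holders={T4,T6,T8}
Step 7: wait(T5) -> count=0 queue=[T7,T5] holders={T4,T6,T8}
Step 8: signal(T4) -> count=0 queue=[T5] holders={T6,T7,T8}
Final holders: T6,T7,T8

Answer: T6,T7,T8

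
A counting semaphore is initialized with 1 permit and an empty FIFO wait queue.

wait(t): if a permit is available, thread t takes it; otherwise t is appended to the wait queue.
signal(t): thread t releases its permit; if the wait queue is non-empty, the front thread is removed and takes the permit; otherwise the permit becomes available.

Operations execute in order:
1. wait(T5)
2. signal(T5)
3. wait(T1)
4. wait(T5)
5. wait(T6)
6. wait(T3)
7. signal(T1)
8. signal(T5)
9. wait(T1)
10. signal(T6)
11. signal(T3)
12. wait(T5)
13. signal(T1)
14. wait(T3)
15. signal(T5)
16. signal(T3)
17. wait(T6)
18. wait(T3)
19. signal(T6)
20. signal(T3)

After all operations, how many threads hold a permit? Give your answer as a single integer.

Step 1: wait(T5) -> count=0 queue=[] holders={T5}
Step 2: signal(T5) -> count=1 queue=[] holders={none}
Step 3: wait(T1) -> count=0 queue=[] holders={T1}
Step 4: wait(T5) -> count=0 queue=[T5] holders={T1}
Step 5: wait(T6) -> count=0 queue=[T5,T6] holders={T1}
Step 6: wait(T3) -> count=0 queue=[T5,T6,T3] holders={T1}
Step 7: signal(T1) -> count=0 queue=[T6,T3] holders={T5}
Step 8: signal(T5) -> count=0 queue=[T3] holders={T6}
Step 9: wait(T1) -> count=0 queue=[T3,T1] holders={T6}
Step 10: signal(T6) -> count=0 queue=[T1] holders={T3}
Step 11: signal(T3) -> count=0 queue=[] holders={T1}
Step 12: wait(T5) -> count=0 queue=[T5] holders={T1}
Step 13: signal(T1) -> count=0 queue=[] holders={T5}
Step 14: wait(T3) -> count=0 queue=[T3] holders={T5}
Step 15: signal(T5) -> count=0 queue=[] holders={T3}
Step 16: signal(T3) -> count=1 queue=[] holders={none}
Step 17: wait(T6) -> count=0 queue=[] holders={T6}
Step 18: wait(T3) -> count=0 queue=[T3] holders={T6}
Step 19: signal(T6) -> count=0 queue=[] holders={T3}
Step 20: signal(T3) -> count=1 queue=[] holders={none}
Final holders: {none} -> 0 thread(s)

Answer: 0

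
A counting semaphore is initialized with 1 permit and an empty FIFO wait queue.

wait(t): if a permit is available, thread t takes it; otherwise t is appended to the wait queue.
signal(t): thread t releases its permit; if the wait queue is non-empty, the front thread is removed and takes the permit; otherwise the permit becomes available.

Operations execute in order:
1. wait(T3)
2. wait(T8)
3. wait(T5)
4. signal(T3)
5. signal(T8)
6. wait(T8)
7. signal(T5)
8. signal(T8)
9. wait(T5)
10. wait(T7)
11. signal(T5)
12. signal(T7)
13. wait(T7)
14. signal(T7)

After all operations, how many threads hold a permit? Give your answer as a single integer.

Answer: 0

Derivation:
Step 1: wait(T3) -> count=0 queue=[] holders={T3}
Step 2: wait(T8) -> count=0 queue=[T8] holders={T3}
Step 3: wait(T5) -> count=0 queue=[T8,T5] holders={T3}
Step 4: signal(T3) -> count=0 queue=[T5] holders={T8}
Step 5: signal(T8) -> count=0 queue=[] holders={T5}
Step 6: wait(T8) -> count=0 queue=[T8] holders={T5}
Step 7: signal(T5) -> count=0 queue=[] holders={T8}
Step 8: signal(T8) -> count=1 queue=[] holders={none}
Step 9: wait(T5) -> count=0 queue=[] holders={T5}
Step 10: wait(T7) -> count=0 queue=[T7] holders={T5}
Step 11: signal(T5) -> count=0 queue=[] holders={T7}
Step 12: signal(T7) -> count=1 queue=[] holders={none}
Step 13: wait(T7) -> count=0 queue=[] holders={T7}
Step 14: signal(T7) -> count=1 queue=[] holders={none}
Final holders: {none} -> 0 thread(s)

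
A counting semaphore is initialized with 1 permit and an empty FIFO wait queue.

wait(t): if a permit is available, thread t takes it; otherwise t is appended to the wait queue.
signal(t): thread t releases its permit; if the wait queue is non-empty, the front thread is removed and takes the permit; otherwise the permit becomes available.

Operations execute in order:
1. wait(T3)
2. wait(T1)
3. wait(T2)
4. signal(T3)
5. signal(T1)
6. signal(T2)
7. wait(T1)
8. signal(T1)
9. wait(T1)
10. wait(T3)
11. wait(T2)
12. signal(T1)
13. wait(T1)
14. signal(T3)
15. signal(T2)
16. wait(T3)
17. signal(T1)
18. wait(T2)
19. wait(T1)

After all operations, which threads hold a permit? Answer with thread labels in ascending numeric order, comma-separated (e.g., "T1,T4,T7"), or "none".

Step 1: wait(T3) -> count=0 queue=[] holders={T3}
Step 2: wait(T1) -> count=0 queue=[T1] holders={T3}
Step 3: wait(T2) -> count=0 queue=[T1,T2] holders={T3}
Step 4: signal(T3) -> count=0 queue=[T2] holders={T1}
Step 5: signal(T1) -> count=0 queue=[] holders={T2}
Step 6: signal(T2) -> count=1 queue=[] holders={none}
Step 7: wait(T1) -> count=0 queue=[] holders={T1}
Step 8: signal(T1) -> count=1 queue=[] holders={none}
Step 9: wait(T1) -> count=0 queue=[] holders={T1}
Step 10: wait(T3) -> count=0 queue=[T3] holders={T1}
Step 11: wait(T2) -> count=0 queue=[T3,T2] holders={T1}
Step 12: signal(T1) -> count=0 queue=[T2] holders={T3}
Step 13: wait(T1) -> count=0 queue=[T2,T1] holders={T3}
Step 14: signal(T3) -> count=0 queue=[T1] holders={T2}
Step 15: signal(T2) -> count=0 queue=[] holders={T1}
Step 16: wait(T3) -> count=0 queue=[T3] holders={T1}
Step 17: signal(T1) -> count=0 queue=[] holders={T3}
Step 18: wait(T2) -> count=0 queue=[T2] holders={T3}
Step 19: wait(T1) -> count=0 queue=[T2,T1] holders={T3}
Final holders: T3

Answer: T3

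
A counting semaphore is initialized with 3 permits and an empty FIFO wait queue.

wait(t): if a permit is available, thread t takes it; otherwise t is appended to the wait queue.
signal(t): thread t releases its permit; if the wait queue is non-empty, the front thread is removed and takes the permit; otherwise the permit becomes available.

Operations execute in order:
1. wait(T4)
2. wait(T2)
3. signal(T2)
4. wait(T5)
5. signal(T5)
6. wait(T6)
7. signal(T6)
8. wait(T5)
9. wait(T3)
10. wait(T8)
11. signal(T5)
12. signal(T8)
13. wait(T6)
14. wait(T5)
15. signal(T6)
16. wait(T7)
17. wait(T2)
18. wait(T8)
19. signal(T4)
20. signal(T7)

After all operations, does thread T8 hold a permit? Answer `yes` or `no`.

Answer: no

Derivation:
Step 1: wait(T4) -> count=2 queue=[] holders={T4}
Step 2: wait(T2) -> count=1 queue=[] holders={T2,T4}
Step 3: signal(T2) -> count=2 queue=[] holders={T4}
Step 4: wait(T5) -> count=1 queue=[] holders={T4,T5}
Step 5: signal(T5) -> count=2 queue=[] holders={T4}
Step 6: wait(T6) -> count=1 queue=[] holders={T4,T6}
Step 7: signal(T6) -> count=2 queue=[] holders={T4}
Step 8: wait(T5) -> count=1 queue=[] holders={T4,T5}
Step 9: wait(T3) -> count=0 queue=[] holders={T3,T4,T5}
Step 10: wait(T8) -> count=0 queue=[T8] holders={T3,T4,T5}
Step 11: signal(T5) -> count=0 queue=[] holders={T3,T4,T8}
Step 12: signal(T8) -> count=1 queue=[] holders={T3,T4}
Step 13: wait(T6) -> count=0 queue=[] holders={T3,T4,T6}
Step 14: wait(T5) -> count=0 queue=[T5] holders={T3,T4,T6}
Step 15: signal(T6) -> count=0 queue=[] holders={T3,T4,T5}
Step 16: wait(T7) -> count=0 queue=[T7] holders={T3,T4,T5}
Step 17: wait(T2) -> count=0 queue=[T7,T2] holders={T3,T4,T5}
Step 18: wait(T8) -> count=0 queue=[T7,T2,T8] holders={T3,T4,T5}
Step 19: signal(T4) -> count=0 queue=[T2,T8] holders={T3,T5,T7}
Step 20: signal(T7) -> count=0 queue=[T8] holders={T2,T3,T5}
Final holders: {T2,T3,T5} -> T8 not in holders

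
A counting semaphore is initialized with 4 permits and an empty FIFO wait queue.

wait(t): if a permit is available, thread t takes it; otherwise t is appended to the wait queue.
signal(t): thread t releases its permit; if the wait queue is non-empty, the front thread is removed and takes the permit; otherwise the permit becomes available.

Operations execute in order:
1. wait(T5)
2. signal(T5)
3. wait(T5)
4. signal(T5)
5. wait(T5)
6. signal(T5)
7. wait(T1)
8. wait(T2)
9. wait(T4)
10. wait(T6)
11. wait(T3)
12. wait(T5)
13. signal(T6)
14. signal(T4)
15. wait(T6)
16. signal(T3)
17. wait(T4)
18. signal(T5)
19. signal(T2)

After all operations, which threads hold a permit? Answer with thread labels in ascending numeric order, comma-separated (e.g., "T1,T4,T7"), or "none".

Step 1: wait(T5) -> count=3 queue=[] holders={T5}
Step 2: signal(T5) -> count=4 queue=[] holders={none}
Step 3: wait(T5) -> count=3 queue=[] holders={T5}
Step 4: signal(T5) -> count=4 queue=[] holders={none}
Step 5: wait(T5) -> count=3 queue=[] holders={T5}
Step 6: signal(T5) -> count=4 queue=[] holders={none}
Step 7: wait(T1) -> count=3 queue=[] holders={T1}
Step 8: wait(T2) -> count=2 queue=[] holders={T1,T2}
Step 9: wait(T4) -> count=1 queue=[] holders={T1,T2,T4}
Step 10: wait(T6) -> count=0 queue=[] holders={T1,T2,T4,T6}
Step 11: wait(T3) -> count=0 queue=[T3] holders={T1,T2,T4,T6}
Step 12: wait(T5) -> count=0 queue=[T3,T5] holders={T1,T2,T4,T6}
Step 13: signal(T6) -> count=0 queue=[T5] holders={T1,T2,T3,T4}
Step 14: signal(T4) -> count=0 queue=[] holders={T1,T2,T3,T5}
Step 15: wait(T6) -> count=0 queue=[T6] holders={T1,T2,T3,T5}
Step 16: signal(T3) -> count=0 queue=[] holders={T1,T2,T5,T6}
Step 17: wait(T4) -> count=0 queue=[T4] holders={T1,T2,T5,T6}
Step 18: signal(T5) -> count=0 queue=[] holders={T1,T2,T4,T6}
Step 19: signal(T2) -> count=1 queue=[] holders={T1,T4,T6}
Final holders: T1,T4,T6

Answer: T1,T4,T6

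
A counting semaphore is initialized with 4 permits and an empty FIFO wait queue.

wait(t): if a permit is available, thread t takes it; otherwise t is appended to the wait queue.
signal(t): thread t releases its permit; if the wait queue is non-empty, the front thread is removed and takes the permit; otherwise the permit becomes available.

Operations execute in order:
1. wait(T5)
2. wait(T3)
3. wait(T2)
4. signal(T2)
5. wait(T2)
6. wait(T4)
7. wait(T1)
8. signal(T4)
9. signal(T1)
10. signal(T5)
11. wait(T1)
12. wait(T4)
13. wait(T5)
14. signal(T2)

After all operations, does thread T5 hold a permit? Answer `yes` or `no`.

Step 1: wait(T5) -> count=3 queue=[] holders={T5}
Step 2: wait(T3) -> count=2 queue=[] holders={T3,T5}
Step 3: wait(T2) -> count=1 queue=[] holders={T2,T3,T5}
Step 4: signal(T2) -> count=2 queue=[] holders={T3,T5}
Step 5: wait(T2) -> count=1 queue=[] holders={T2,T3,T5}
Step 6: wait(T4) -> count=0 queue=[] holders={T2,T3,T4,T5}
Step 7: wait(T1) -> count=0 queue=[T1] holders={T2,T3,T4,T5}
Step 8: signal(T4) -> count=0 queue=[] holders={T1,T2,T3,T5}
Step 9: signal(T1) -> count=1 queue=[] holders={T2,T3,T5}
Step 10: signal(T5) -> count=2 queue=[] holders={T2,T3}
Step 11: wait(T1) -> count=1 queue=[] holders={T1,T2,T3}
Step 12: wait(T4) -> count=0 queue=[] holders={T1,T2,T3,T4}
Step 13: wait(T5) -> count=0 queue=[T5] holders={T1,T2,T3,T4}
Step 14: signal(T2) -> count=0 queue=[] holders={T1,T3,T4,T5}
Final holders: {T1,T3,T4,T5} -> T5 in holders

Answer: yes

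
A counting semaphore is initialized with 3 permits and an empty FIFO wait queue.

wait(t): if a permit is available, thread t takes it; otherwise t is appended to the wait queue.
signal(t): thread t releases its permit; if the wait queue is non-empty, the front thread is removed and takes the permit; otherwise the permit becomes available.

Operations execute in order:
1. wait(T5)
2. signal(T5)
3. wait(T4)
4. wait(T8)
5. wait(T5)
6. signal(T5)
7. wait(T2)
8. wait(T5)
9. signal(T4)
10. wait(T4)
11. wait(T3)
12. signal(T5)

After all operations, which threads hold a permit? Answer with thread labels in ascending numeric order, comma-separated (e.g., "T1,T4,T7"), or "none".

Answer: T2,T4,T8

Derivation:
Step 1: wait(T5) -> count=2 queue=[] holders={T5}
Step 2: signal(T5) -> count=3 queue=[] holders={none}
Step 3: wait(T4) -> count=2 queue=[] holders={T4}
Step 4: wait(T8) -> count=1 queue=[] holders={T4,T8}
Step 5: wait(T5) -> count=0 queue=[] holders={T4,T5,T8}
Step 6: signal(T5) -> count=1 queue=[] holders={T4,T8}
Step 7: wait(T2) -> count=0 queue=[] holders={T2,T4,T8}
Step 8: wait(T5) -> count=0 queue=[T5] holders={T2,T4,T8}
Step 9: signal(T4) -> count=0 queue=[] holders={T2,T5,T8}
Step 10: wait(T4) -> count=0 queue=[T4] holders={T2,T5,T8}
Step 11: wait(T3) -> count=0 queue=[T4,T3] holders={T2,T5,T8}
Step 12: signal(T5) -> count=0 queue=[T3] holders={T2,T4,T8}
Final holders: T2,T4,T8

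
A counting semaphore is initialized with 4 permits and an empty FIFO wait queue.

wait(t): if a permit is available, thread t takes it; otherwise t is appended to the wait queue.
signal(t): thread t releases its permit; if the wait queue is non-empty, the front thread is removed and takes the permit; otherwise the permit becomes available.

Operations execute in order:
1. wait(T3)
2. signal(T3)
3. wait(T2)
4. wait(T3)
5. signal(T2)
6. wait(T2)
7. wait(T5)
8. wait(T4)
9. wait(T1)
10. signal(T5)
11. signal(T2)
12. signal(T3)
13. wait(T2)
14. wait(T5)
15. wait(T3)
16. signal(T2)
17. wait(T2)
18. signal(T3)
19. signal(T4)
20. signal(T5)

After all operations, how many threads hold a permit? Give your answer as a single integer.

Step 1: wait(T3) -> count=3 queue=[] holders={T3}
Step 2: signal(T3) -> count=4 queue=[] holders={none}
Step 3: wait(T2) -> count=3 queue=[] holders={T2}
Step 4: wait(T3) -> count=2 queue=[] holders={T2,T3}
Step 5: signal(T2) -> count=3 queue=[] holders={T3}
Step 6: wait(T2) -> count=2 queue=[] holders={T2,T3}
Step 7: wait(T5) -> count=1 queue=[] holders={T2,T3,T5}
Step 8: wait(T4) -> count=0 queue=[] holders={T2,T3,T4,T5}
Step 9: wait(T1) -> count=0 queue=[T1] holders={T2,T3,T4,T5}
Step 10: signal(T5) -> count=0 queue=[] holders={T1,T2,T3,T4}
Step 11: signal(T2) -> count=1 queue=[] holders={T1,T3,T4}
Step 12: signal(T3) -> count=2 queue=[] holders={T1,T4}
Step 13: wait(T2) -> count=1 queue=[] holders={T1,T2,T4}
Step 14: wait(T5) -> count=0 queue=[] holders={T1,T2,T4,T5}
Step 15: wait(T3) -> count=0 queue=[T3] holders={T1,T2,T4,T5}
Step 16: signal(T2) -> count=0 queue=[] holders={T1,T3,T4,T5}
Step 17: wait(T2) -> count=0 queue=[T2] holders={T1,T3,T4,T5}
Step 18: signal(T3) -> count=0 queue=[] holders={T1,T2,T4,T5}
Step 19: signal(T4) -> count=1 queue=[] holders={T1,T2,T5}
Step 20: signal(T5) -> count=2 queue=[] holders={T1,T2}
Final holders: {T1,T2} -> 2 thread(s)

Answer: 2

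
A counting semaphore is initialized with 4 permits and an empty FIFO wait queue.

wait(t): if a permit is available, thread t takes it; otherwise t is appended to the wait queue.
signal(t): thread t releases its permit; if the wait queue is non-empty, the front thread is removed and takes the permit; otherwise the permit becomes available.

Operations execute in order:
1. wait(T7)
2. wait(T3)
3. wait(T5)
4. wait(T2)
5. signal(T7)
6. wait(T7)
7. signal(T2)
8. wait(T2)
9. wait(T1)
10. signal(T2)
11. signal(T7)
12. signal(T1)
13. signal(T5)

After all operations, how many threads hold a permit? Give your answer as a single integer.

Step 1: wait(T7) -> count=3 queue=[] holders={T7}
Step 2: wait(T3) -> count=2 queue=[] holders={T3,T7}
Step 3: wait(T5) -> count=1 queue=[] holders={T3,T5,T7}
Step 4: wait(T2) -> count=0 queue=[] holders={T2,T3,T5,T7}
Step 5: signal(T7) -> count=1 queue=[] holders={T2,T3,T5}
Step 6: wait(T7) -> count=0 queue=[] holders={T2,T3,T5,T7}
Step 7: signal(T2) -> count=1 queue=[] holders={T3,T5,T7}
Step 8: wait(T2) -> count=0 queue=[] holders={T2,T3,T5,T7}
Step 9: wait(T1) -> count=0 queue=[T1] holders={T2,T3,T5,T7}
Step 10: signal(T2) -> count=0 queue=[] holders={T1,T3,T5,T7}
Step 11: signal(T7) -> count=1 queue=[] holders={T1,T3,T5}
Step 12: signal(T1) -> count=2 queue=[] holders={T3,T5}
Step 13: signal(T5) -> count=3 queue=[] holders={T3}
Final holders: {T3} -> 1 thread(s)

Answer: 1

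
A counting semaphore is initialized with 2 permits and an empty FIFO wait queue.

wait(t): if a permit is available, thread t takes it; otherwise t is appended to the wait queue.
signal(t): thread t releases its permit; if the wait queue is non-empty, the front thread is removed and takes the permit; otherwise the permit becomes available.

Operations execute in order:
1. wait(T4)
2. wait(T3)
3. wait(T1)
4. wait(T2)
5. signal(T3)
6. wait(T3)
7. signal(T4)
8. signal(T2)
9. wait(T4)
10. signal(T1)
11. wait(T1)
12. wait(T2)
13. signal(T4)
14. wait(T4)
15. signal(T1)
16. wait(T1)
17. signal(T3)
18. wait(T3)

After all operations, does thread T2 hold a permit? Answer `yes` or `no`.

Step 1: wait(T4) -> count=1 queue=[] holders={T4}
Step 2: wait(T3) -> count=0 queue=[] holders={T3,T4}
Step 3: wait(T1) -> count=0 queue=[T1] holders={T3,T4}
Step 4: wait(T2) -> count=0 queue=[T1,T2] holders={T3,T4}
Step 5: signal(T3) -> count=0 queue=[T2] holders={T1,T4}
Step 6: wait(T3) -> count=0 queue=[T2,T3] holders={T1,T4}
Step 7: signal(T4) -> count=0 queue=[T3] holders={T1,T2}
Step 8: signal(T2) -> count=0 queue=[] holders={T1,T3}
Step 9: wait(T4) -> count=0 queue=[T4] holders={T1,T3}
Step 10: signal(T1) -> count=0 queue=[] holders={T3,T4}
Step 11: wait(T1) -> count=0 queue=[T1] holders={T3,T4}
Step 12: wait(T2) -> count=0 queue=[T1,T2] holders={T3,T4}
Step 13: signal(T4) -> count=0 queue=[T2] holders={T1,T3}
Step 14: wait(T4) -> count=0 queue=[T2,T4] holders={T1,T3}
Step 15: signal(T1) -> count=0 queue=[T4] holders={T2,T3}
Step 16: wait(T1) -> count=0 queue=[T4,T1] holders={T2,T3}
Step 17: signal(T3) -> count=0 queue=[T1] holders={T2,T4}
Step 18: wait(T3) -> count=0 queue=[T1,T3] holders={T2,T4}
Final holders: {T2,T4} -> T2 in holders

Answer: yes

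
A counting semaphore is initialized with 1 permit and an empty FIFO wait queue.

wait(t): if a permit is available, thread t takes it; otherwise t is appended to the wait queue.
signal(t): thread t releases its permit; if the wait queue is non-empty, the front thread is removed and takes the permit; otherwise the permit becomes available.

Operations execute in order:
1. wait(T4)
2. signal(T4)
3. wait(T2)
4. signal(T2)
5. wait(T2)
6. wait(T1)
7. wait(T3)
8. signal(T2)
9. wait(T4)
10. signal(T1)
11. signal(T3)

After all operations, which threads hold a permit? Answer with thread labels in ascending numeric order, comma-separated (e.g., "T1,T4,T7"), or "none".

Answer: T4

Derivation:
Step 1: wait(T4) -> count=0 queue=[] holders={T4}
Step 2: signal(T4) -> count=1 queue=[] holders={none}
Step 3: wait(T2) -> count=0 queue=[] holders={T2}
Step 4: signal(T2) -> count=1 queue=[] holders={none}
Step 5: wait(T2) -> count=0 queue=[] holders={T2}
Step 6: wait(T1) -> count=0 queue=[T1] holders={T2}
Step 7: wait(T3) -> count=0 queue=[T1,T3] holders={T2}
Step 8: signal(T2) -> count=0 queue=[T3] holders={T1}
Step 9: wait(T4) -> count=0 queue=[T3,T4] holders={T1}
Step 10: signal(T1) -> count=0 queue=[T4] holders={T3}
Step 11: signal(T3) -> count=0 queue=[] holders={T4}
Final holders: T4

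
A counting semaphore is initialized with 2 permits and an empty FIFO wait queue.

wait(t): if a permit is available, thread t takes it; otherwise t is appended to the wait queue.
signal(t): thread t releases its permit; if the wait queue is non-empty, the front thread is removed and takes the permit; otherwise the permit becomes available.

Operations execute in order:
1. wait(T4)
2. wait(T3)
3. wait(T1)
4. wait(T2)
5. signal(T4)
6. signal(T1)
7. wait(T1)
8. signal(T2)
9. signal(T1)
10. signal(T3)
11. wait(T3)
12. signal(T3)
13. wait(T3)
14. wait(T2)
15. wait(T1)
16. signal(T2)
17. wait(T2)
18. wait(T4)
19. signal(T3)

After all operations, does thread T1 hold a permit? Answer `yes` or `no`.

Answer: yes

Derivation:
Step 1: wait(T4) -> count=1 queue=[] holders={T4}
Step 2: wait(T3) -> count=0 queue=[] holders={T3,T4}
Step 3: wait(T1) -> count=0 queue=[T1] holders={T3,T4}
Step 4: wait(T2) -> count=0 queue=[T1,T2] holders={T3,T4}
Step 5: signal(T4) -> count=0 queue=[T2] holders={T1,T3}
Step 6: signal(T1) -> count=0 queue=[] holders={T2,T3}
Step 7: wait(T1) -> count=0 queue=[T1] holders={T2,T3}
Step 8: signal(T2) -> count=0 queue=[] holders={T1,T3}
Step 9: signal(T1) -> count=1 queue=[] holders={T3}
Step 10: signal(T3) -> count=2 queue=[] holders={none}
Step 11: wait(T3) -> count=1 queue=[] holders={T3}
Step 12: signal(T3) -> count=2 queue=[] holders={none}
Step 13: wait(T3) -> count=1 queue=[] holders={T3}
Step 14: wait(T2) -> count=0 queue=[] holders={T2,T3}
Step 15: wait(T1) -> count=0 queue=[T1] holders={T2,T3}
Step 16: signal(T2) -> count=0 queue=[] holders={T1,T3}
Step 17: wait(T2) -> count=0 queue=[T2] holders={T1,T3}
Step 18: wait(T4) -> count=0 queue=[T2,T4] holders={T1,T3}
Step 19: signal(T3) -> count=0 queue=[T4] holders={T1,T2}
Final holders: {T1,T2} -> T1 in holders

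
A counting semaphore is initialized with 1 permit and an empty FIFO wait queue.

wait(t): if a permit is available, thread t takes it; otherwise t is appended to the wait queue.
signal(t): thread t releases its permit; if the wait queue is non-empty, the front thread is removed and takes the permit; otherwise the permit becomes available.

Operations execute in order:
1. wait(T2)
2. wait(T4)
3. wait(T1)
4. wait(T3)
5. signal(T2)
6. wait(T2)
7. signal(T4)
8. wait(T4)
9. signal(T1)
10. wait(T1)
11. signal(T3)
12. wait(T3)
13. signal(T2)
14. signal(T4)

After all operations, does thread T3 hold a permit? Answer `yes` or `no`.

Answer: no

Derivation:
Step 1: wait(T2) -> count=0 queue=[] holders={T2}
Step 2: wait(T4) -> count=0 queue=[T4] holders={T2}
Step 3: wait(T1) -> count=0 queue=[T4,T1] holders={T2}
Step 4: wait(T3) -> count=0 queue=[T4,T1,T3] holders={T2}
Step 5: signal(T2) -> count=0 queue=[T1,T3] holders={T4}
Step 6: wait(T2) -> count=0 queue=[T1,T3,T2] holders={T4}
Step 7: signal(T4) -> count=0 queue=[T3,T2] holders={T1}
Step 8: wait(T4) -> count=0 queue=[T3,T2,T4] holders={T1}
Step 9: signal(T1) -> count=0 queue=[T2,T4] holders={T3}
Step 10: wait(T1) -> count=0 queue=[T2,T4,T1] holders={T3}
Step 11: signal(T3) -> count=0 queue=[T4,T1] holders={T2}
Step 12: wait(T3) -> count=0 queue=[T4,T1,T3] holders={T2}
Step 13: signal(T2) -> count=0 queue=[T1,T3] holders={T4}
Step 14: signal(T4) -> count=0 queue=[T3] holders={T1}
Final holders: {T1} -> T3 not in holders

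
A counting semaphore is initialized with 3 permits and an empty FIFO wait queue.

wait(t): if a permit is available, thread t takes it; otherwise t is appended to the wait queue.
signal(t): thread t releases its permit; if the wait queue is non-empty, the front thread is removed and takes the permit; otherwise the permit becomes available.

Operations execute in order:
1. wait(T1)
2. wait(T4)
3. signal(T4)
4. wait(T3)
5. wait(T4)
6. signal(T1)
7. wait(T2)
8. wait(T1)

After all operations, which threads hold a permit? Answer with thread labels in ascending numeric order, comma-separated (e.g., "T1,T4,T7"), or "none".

Answer: T2,T3,T4

Derivation:
Step 1: wait(T1) -> count=2 queue=[] holders={T1}
Step 2: wait(T4) -> count=1 queue=[] holders={T1,T4}
Step 3: signal(T4) -> count=2 queue=[] holders={T1}
Step 4: wait(T3) -> count=1 queue=[] holders={T1,T3}
Step 5: wait(T4) -> count=0 queue=[] holders={T1,T3,T4}
Step 6: signal(T1) -> count=1 queue=[] holders={T3,T4}
Step 7: wait(T2) -> count=0 queue=[] holders={T2,T3,T4}
Step 8: wait(T1) -> count=0 queue=[T1] holders={T2,T3,T4}
Final holders: T2,T3,T4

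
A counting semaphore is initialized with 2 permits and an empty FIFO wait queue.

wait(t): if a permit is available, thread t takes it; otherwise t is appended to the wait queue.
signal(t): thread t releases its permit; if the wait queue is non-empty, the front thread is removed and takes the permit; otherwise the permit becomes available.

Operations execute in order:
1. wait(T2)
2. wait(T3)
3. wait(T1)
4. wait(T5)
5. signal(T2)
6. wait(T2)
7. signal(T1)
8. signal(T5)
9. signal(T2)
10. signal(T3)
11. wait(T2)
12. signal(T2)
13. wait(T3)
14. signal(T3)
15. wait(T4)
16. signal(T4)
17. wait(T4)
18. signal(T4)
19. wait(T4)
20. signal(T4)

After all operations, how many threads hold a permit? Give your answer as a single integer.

Step 1: wait(T2) -> count=1 queue=[] holders={T2}
Step 2: wait(T3) -> count=0 queue=[] holders={T2,T3}
Step 3: wait(T1) -> count=0 queue=[T1] holders={T2,T3}
Step 4: wait(T5) -> count=0 queue=[T1,T5] holders={T2,T3}
Step 5: signal(T2) -> count=0 queue=[T5] holders={T1,T3}
Step 6: wait(T2) -> count=0 queue=[T5,T2] holders={T1,T3}
Step 7: signal(T1) -> count=0 queue=[T2] holders={T3,T5}
Step 8: signal(T5) -> count=0 queue=[] holders={T2,T3}
Step 9: signal(T2) -> count=1 queue=[] holders={T3}
Step 10: signal(T3) -> count=2 queue=[] holders={none}
Step 11: wait(T2) -> count=1 queue=[] holders={T2}
Step 12: signal(T2) -> count=2 queue=[] holders={none}
Step 13: wait(T3) -> count=1 queue=[] holders={T3}
Step 14: signal(T3) -> count=2 queue=[] holders={none}
Step 15: wait(T4) -> count=1 queue=[] holders={T4}
Step 16: signal(T4) -> count=2 queue=[] holders={none}
Step 17: wait(T4) -> count=1 queue=[] holders={T4}
Step 18: signal(T4) -> count=2 queue=[] holders={none}
Step 19: wait(T4) -> count=1 queue=[] holders={T4}
Step 20: signal(T4) -> count=2 queue=[] holders={none}
Final holders: {none} -> 0 thread(s)

Answer: 0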